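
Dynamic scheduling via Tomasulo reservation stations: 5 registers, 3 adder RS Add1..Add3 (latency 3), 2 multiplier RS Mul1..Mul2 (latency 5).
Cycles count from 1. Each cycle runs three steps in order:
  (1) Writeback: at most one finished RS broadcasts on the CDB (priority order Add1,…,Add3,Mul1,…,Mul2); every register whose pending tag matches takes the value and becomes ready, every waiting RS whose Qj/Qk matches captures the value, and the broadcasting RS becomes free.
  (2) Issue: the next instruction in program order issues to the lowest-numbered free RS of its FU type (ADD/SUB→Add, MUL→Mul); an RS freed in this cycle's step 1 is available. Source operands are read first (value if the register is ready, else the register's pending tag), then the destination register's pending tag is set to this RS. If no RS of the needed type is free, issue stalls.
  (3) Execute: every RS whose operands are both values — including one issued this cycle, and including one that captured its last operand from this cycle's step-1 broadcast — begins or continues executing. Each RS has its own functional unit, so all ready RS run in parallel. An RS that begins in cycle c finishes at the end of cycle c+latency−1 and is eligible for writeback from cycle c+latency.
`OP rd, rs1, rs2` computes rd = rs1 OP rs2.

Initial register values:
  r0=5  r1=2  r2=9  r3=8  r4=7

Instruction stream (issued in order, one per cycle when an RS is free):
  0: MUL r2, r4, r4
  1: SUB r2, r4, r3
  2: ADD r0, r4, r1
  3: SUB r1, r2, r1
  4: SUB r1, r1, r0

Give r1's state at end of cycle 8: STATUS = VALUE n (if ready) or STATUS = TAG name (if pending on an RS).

  c1: issue MUL r2<-Mul1  regs: r0:5,r1:2,r2:Mul1,r3:8,r4:7
  c2: issue SUB r2<-Add1  regs: r0:5,r1:2,r2:Add1,r3:8,r4:7
  c3: issue ADD r0<-Add2  regs: r0:Add2,r1:2,r2:Add1,r3:8,r4:7
  c4: issue SUB r1<-Add3  regs: r0:Add2,r1:Add3,r2:Add1,r3:8,r4:7
  c5: CDB Add1=-1; issue SUB r1<-Add1  regs: r0:Add2,r1:Add1,r2:-1,r3:8,r4:7
  c6: CDB Add2=9  regs: r0:9,r1:Add1,r2:-1,r3:8,r4:7
  c7: CDB Mul1=49  regs: r0:9,r1:Add1,r2:-1,r3:8,r4:7
  c8: CDB Add3=-3  regs: r0:9,r1:Add1,r2:-1,r3:8,r4:7

STATUS = TAG Add1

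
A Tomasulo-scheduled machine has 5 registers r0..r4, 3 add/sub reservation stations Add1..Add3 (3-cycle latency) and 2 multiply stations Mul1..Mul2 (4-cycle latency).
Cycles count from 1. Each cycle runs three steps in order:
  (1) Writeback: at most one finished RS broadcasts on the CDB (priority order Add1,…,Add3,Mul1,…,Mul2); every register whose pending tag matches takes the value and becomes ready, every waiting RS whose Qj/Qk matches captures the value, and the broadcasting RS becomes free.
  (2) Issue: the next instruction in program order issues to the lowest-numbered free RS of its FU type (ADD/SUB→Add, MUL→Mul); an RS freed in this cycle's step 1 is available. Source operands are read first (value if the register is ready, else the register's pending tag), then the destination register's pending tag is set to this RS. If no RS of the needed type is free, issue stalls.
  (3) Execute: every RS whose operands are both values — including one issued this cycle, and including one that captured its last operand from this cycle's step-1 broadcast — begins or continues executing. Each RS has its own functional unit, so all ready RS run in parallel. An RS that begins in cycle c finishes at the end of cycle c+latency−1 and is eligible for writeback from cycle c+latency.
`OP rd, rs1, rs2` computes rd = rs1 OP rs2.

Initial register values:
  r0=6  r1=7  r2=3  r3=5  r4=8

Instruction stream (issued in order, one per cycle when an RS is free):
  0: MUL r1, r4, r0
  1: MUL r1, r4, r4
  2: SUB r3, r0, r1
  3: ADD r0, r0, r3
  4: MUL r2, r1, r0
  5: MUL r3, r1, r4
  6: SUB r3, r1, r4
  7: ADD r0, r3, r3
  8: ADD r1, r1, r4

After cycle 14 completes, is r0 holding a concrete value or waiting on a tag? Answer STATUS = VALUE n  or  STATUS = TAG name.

STATUS = VALUE 112

cycle 1: issue MUL r1<-Mul1 // r0:6,r1:Mul1,r2:3,r3:5,r4:8
cycle 2: issue MUL r1<-Mul2 // r0:6,r1:Mul2,r2:3,r3:5,r4:8
cycle 3: issue SUB r3<-Add1 // r0:6,r1:Mul2,r2:3,r3:Add1,r4:8
cycle 4: issue ADD r0<-Add2 // r0:Add2,r1:Mul2,r2:3,r3:Add1,r4:8
cycle 5: CDB Mul1=48; issue MUL r2<-Mul1 // r0:Add2,r1:Mul2,r2:Mul1,r3:Add1,r4:8
cycle 6: CDB Mul2=64; issue MUL r3<-Mul2 // r0:Add2,r1:64,r2:Mul1,r3:Mul2,r4:8
cycle 7: issue SUB r3<-Add3 // r0:Add2,r1:64,r2:Mul1,r3:Add3,r4:8
cycle 8: stall // r0:Add2,r1:64,r2:Mul1,r3:Add3,r4:8
cycle 9: CDB Add1=-58; issue ADD r0<-Add1 // r0:Add1,r1:64,r2:Mul1,r3:Add3,r4:8
cycle 10: CDB Add3=56; issue ADD r1<-Add3 // r0:Add1,r1:Add3,r2:Mul1,r3:56,r4:8
cycle 11: CDB Mul2=512 // r0:Add1,r1:Add3,r2:Mul1,r3:56,r4:8
cycle 12: CDB Add2=-52 // r0:Add1,r1:Add3,r2:Mul1,r3:56,r4:8
cycle 13: CDB Add1=112 // r0:112,r1:Add3,r2:Mul1,r3:56,r4:8
cycle 14: CDB Add3=72 // r0:112,r1:72,r2:Mul1,r3:56,r4:8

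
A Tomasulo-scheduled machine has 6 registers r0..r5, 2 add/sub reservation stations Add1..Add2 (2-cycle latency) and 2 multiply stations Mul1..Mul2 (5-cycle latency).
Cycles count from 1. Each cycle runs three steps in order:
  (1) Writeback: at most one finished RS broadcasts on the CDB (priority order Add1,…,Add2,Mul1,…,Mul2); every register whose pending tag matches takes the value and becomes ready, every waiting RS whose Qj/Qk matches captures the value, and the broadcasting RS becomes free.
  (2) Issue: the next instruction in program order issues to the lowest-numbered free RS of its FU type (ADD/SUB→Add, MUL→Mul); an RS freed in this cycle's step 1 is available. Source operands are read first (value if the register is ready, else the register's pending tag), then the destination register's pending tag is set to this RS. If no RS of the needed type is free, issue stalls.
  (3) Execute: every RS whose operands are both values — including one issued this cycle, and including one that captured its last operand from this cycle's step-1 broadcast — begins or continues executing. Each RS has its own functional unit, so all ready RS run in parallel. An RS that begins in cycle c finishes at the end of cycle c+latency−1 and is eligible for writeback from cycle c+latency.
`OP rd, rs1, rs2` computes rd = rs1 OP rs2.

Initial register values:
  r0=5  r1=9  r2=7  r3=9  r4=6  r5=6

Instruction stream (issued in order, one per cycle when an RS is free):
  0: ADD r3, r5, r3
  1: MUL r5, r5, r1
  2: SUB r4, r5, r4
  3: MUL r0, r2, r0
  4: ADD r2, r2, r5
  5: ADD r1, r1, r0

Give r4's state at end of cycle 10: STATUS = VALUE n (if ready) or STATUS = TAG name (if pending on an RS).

c1: issue ADD r3<-Add1 | r0:5,r1:9,r2:7,r3:Add1,r4:6,r5:6
c2: issue MUL r5<-Mul1 | r0:5,r1:9,r2:7,r3:Add1,r4:6,r5:Mul1
c3: CDB Add1=15; issue SUB r4<-Add1 | r0:5,r1:9,r2:7,r3:15,r4:Add1,r5:Mul1
c4: issue MUL r0<-Mul2 | r0:Mul2,r1:9,r2:7,r3:15,r4:Add1,r5:Mul1
c5: issue ADD r2<-Add2 | r0:Mul2,r1:9,r2:Add2,r3:15,r4:Add1,r5:Mul1
c6: stall | r0:Mul2,r1:9,r2:Add2,r3:15,r4:Add1,r5:Mul1
c7: CDB Mul1=54; stall | r0:Mul2,r1:9,r2:Add2,r3:15,r4:Add1,r5:54
c8: stall | r0:Mul2,r1:9,r2:Add2,r3:15,r4:Add1,r5:54
c9: CDB Add1=48; issue ADD r1<-Add1 | r0:Mul2,r1:Add1,r2:Add2,r3:15,r4:48,r5:54
c10: CDB Add2=61 | r0:Mul2,r1:Add1,r2:61,r3:15,r4:48,r5:54

STATUS = VALUE 48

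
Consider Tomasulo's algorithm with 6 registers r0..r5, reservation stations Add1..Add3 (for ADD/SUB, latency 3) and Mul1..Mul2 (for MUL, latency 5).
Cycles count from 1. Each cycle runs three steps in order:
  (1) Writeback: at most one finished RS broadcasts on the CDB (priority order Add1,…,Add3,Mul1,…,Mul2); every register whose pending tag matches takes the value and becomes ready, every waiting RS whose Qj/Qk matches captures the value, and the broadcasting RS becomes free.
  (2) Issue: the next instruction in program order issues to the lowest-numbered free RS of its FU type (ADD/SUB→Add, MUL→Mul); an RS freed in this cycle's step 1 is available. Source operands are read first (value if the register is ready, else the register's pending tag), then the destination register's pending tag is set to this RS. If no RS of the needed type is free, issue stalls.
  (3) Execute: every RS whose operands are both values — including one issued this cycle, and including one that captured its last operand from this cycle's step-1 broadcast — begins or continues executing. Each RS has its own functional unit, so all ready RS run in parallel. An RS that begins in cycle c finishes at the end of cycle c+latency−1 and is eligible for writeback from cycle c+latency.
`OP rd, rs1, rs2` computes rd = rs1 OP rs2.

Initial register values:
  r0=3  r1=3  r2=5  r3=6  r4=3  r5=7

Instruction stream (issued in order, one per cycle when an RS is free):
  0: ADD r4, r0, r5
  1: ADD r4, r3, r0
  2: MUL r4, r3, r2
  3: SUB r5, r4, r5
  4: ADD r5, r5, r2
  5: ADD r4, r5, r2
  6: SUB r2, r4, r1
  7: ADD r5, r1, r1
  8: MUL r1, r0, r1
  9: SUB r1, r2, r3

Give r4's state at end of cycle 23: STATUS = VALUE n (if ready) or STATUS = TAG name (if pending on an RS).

STATUS = VALUE 33

cycle 1: issue ADD r4<-Add1 // r0:3,r1:3,r2:5,r3:6,r4:Add1,r5:7
cycle 2: issue ADD r4<-Add2 // r0:3,r1:3,r2:5,r3:6,r4:Add2,r5:7
cycle 3: issue MUL r4<-Mul1 // r0:3,r1:3,r2:5,r3:6,r4:Mul1,r5:7
cycle 4: CDB Add1=10; issue SUB r5<-Add1 // r0:3,r1:3,r2:5,r3:6,r4:Mul1,r5:Add1
cycle 5: CDB Add2=9; issue ADD r5<-Add2 // r0:3,r1:3,r2:5,r3:6,r4:Mul1,r5:Add2
cycle 6: issue ADD r4<-Add3 // r0:3,r1:3,r2:5,r3:6,r4:Add3,r5:Add2
cycle 7: stall // r0:3,r1:3,r2:5,r3:6,r4:Add3,r5:Add2
cycle 8: CDB Mul1=30; stall // r0:3,r1:3,r2:5,r3:6,r4:Add3,r5:Add2
cycle 9: stall // r0:3,r1:3,r2:5,r3:6,r4:Add3,r5:Add2
cycle 10: stall // r0:3,r1:3,r2:5,r3:6,r4:Add3,r5:Add2
cycle 11: CDB Add1=23; issue SUB r2<-Add1 // r0:3,r1:3,r2:Add1,r3:6,r4:Add3,r5:Add2
cycle 12: stall // r0:3,r1:3,r2:Add1,r3:6,r4:Add3,r5:Add2
cycle 13: stall // r0:3,r1:3,r2:Add1,r3:6,r4:Add3,r5:Add2
cycle 14: CDB Add2=28; issue ADD r5<-Add2 // r0:3,r1:3,r2:Add1,r3:6,r4:Add3,r5:Add2
cycle 15: issue MUL r1<-Mul1 // r0:3,r1:Mul1,r2:Add1,r3:6,r4:Add3,r5:Add2
cycle 16: stall // r0:3,r1:Mul1,r2:Add1,r3:6,r4:Add3,r5:Add2
cycle 17: CDB Add2=6; issue SUB r1<-Add2 // r0:3,r1:Add2,r2:Add1,r3:6,r4:Add3,r5:6
cycle 18: CDB Add3=33 // r0:3,r1:Add2,r2:Add1,r3:6,r4:33,r5:6
cycle 19: - // r0:3,r1:Add2,r2:Add1,r3:6,r4:33,r5:6
cycle 20: CDB Mul1=9 // r0:3,r1:Add2,r2:Add1,r3:6,r4:33,r5:6
cycle 21: CDB Add1=30 // r0:3,r1:Add2,r2:30,r3:6,r4:33,r5:6
cycle 22: - // r0:3,r1:Add2,r2:30,r3:6,r4:33,r5:6
cycle 23: - // r0:3,r1:Add2,r2:30,r3:6,r4:33,r5:6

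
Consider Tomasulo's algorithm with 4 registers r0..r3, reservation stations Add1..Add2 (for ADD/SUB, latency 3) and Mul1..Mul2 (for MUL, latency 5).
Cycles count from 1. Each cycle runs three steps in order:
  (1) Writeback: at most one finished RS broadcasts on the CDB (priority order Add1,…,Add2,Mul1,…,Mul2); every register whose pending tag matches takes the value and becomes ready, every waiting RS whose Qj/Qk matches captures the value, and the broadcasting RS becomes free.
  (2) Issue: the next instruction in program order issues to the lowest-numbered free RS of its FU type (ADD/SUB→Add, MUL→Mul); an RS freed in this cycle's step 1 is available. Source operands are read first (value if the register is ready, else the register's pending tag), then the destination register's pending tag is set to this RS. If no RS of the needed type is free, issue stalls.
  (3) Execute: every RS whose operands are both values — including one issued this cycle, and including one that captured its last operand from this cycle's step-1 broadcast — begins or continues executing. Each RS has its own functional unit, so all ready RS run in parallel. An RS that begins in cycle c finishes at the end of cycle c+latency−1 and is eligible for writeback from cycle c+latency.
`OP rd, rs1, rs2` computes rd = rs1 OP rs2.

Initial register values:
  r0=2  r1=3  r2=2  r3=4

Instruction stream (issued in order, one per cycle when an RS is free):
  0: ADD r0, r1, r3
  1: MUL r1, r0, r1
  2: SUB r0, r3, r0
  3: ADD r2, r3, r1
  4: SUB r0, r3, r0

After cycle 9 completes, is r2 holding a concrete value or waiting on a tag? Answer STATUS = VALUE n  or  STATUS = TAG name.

cycle 1: issue ADD r0<-Add1 // r0:Add1,r1:3,r2:2,r3:4
cycle 2: issue MUL r1<-Mul1 // r0:Add1,r1:Mul1,r2:2,r3:4
cycle 3: issue SUB r0<-Add2 // r0:Add2,r1:Mul1,r2:2,r3:4
cycle 4: CDB Add1=7; issue ADD r2<-Add1 // r0:Add2,r1:Mul1,r2:Add1,r3:4
cycle 5: stall // r0:Add2,r1:Mul1,r2:Add1,r3:4
cycle 6: stall // r0:Add2,r1:Mul1,r2:Add1,r3:4
cycle 7: CDB Add2=-3; issue SUB r0<-Add2 // r0:Add2,r1:Mul1,r2:Add1,r3:4
cycle 8: - // r0:Add2,r1:Mul1,r2:Add1,r3:4
cycle 9: CDB Mul1=21 // r0:Add2,r1:21,r2:Add1,r3:4

STATUS = TAG Add1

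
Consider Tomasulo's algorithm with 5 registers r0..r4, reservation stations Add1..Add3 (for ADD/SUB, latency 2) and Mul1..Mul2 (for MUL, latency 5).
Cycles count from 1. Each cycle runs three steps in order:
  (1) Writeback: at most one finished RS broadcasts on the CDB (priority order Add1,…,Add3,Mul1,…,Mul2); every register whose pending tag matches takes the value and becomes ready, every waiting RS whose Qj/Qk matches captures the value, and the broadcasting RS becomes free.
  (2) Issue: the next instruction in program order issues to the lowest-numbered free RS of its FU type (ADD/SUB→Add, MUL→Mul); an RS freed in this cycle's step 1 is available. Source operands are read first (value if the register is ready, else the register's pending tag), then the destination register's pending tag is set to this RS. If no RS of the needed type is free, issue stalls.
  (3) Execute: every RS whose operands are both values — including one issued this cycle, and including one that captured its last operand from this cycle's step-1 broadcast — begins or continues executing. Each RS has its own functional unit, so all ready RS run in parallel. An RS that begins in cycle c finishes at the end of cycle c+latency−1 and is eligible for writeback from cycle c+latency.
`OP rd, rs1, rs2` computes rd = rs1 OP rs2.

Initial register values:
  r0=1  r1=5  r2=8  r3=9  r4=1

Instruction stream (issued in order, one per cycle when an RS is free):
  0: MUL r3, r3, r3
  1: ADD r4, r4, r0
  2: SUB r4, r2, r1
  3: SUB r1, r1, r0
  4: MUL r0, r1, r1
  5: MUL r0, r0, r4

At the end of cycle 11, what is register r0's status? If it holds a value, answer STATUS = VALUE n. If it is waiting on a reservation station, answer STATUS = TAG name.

STATUS = TAG Mul1

cycle 1: issue MUL r3<-Mul1 // r0:1,r1:5,r2:8,r3:Mul1,r4:1
cycle 2: issue ADD r4<-Add1 // r0:1,r1:5,r2:8,r3:Mul1,r4:Add1
cycle 3: issue SUB r4<-Add2 // r0:1,r1:5,r2:8,r3:Mul1,r4:Add2
cycle 4: CDB Add1=2; issue SUB r1<-Add1 // r0:1,r1:Add1,r2:8,r3:Mul1,r4:Add2
cycle 5: CDB Add2=3; issue MUL r0<-Mul2 // r0:Mul2,r1:Add1,r2:8,r3:Mul1,r4:3
cycle 6: CDB Add1=4; stall // r0:Mul2,r1:4,r2:8,r3:Mul1,r4:3
cycle 7: CDB Mul1=81; issue MUL r0<-Mul1 // r0:Mul1,r1:4,r2:8,r3:81,r4:3
cycle 8: - // r0:Mul1,r1:4,r2:8,r3:81,r4:3
cycle 9: - // r0:Mul1,r1:4,r2:8,r3:81,r4:3
cycle 10: - // r0:Mul1,r1:4,r2:8,r3:81,r4:3
cycle 11: CDB Mul2=16 // r0:Mul1,r1:4,r2:8,r3:81,r4:3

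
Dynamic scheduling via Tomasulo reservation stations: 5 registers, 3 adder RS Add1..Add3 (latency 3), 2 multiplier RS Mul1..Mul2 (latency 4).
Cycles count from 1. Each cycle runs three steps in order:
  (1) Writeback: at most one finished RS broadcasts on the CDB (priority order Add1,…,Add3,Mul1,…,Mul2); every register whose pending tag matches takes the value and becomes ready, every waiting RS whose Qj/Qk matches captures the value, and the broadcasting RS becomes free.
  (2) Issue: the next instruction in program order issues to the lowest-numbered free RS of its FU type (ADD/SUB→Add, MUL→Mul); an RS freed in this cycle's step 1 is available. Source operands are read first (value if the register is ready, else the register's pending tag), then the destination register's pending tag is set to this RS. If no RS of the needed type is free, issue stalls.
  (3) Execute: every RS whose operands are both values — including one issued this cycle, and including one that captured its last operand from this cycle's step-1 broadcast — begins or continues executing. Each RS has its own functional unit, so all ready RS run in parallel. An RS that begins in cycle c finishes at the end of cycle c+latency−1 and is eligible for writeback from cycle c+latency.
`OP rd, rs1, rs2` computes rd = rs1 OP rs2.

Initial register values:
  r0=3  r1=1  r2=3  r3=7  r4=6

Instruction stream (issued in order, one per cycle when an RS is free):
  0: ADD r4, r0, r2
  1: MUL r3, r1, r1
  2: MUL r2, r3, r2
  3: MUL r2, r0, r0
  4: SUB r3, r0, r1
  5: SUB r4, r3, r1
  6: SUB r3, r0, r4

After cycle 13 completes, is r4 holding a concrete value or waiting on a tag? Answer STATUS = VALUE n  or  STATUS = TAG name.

STATUS = VALUE 1

c1: issue ADD r4<-Add1 | r0:3,r1:1,r2:3,r3:7,r4:Add1
c2: issue MUL r3<-Mul1 | r0:3,r1:1,r2:3,r3:Mul1,r4:Add1
c3: issue MUL r2<-Mul2 | r0:3,r1:1,r2:Mul2,r3:Mul1,r4:Add1
c4: CDB Add1=6; stall | r0:3,r1:1,r2:Mul2,r3:Mul1,r4:6
c5: stall | r0:3,r1:1,r2:Mul2,r3:Mul1,r4:6
c6: CDB Mul1=1; issue MUL r2<-Mul1 | r0:3,r1:1,r2:Mul1,r3:1,r4:6
c7: issue SUB r3<-Add1 | r0:3,r1:1,r2:Mul1,r3:Add1,r4:6
c8: issue SUB r4<-Add2 | r0:3,r1:1,r2:Mul1,r3:Add1,r4:Add2
c9: issue SUB r3<-Add3 | r0:3,r1:1,r2:Mul1,r3:Add3,r4:Add2
c10: CDB Add1=2 | r0:3,r1:1,r2:Mul1,r3:Add3,r4:Add2
c11: CDB Mul1=9 | r0:3,r1:1,r2:9,r3:Add3,r4:Add2
c12: CDB Mul2=3 | r0:3,r1:1,r2:9,r3:Add3,r4:Add2
c13: CDB Add2=1 | r0:3,r1:1,r2:9,r3:Add3,r4:1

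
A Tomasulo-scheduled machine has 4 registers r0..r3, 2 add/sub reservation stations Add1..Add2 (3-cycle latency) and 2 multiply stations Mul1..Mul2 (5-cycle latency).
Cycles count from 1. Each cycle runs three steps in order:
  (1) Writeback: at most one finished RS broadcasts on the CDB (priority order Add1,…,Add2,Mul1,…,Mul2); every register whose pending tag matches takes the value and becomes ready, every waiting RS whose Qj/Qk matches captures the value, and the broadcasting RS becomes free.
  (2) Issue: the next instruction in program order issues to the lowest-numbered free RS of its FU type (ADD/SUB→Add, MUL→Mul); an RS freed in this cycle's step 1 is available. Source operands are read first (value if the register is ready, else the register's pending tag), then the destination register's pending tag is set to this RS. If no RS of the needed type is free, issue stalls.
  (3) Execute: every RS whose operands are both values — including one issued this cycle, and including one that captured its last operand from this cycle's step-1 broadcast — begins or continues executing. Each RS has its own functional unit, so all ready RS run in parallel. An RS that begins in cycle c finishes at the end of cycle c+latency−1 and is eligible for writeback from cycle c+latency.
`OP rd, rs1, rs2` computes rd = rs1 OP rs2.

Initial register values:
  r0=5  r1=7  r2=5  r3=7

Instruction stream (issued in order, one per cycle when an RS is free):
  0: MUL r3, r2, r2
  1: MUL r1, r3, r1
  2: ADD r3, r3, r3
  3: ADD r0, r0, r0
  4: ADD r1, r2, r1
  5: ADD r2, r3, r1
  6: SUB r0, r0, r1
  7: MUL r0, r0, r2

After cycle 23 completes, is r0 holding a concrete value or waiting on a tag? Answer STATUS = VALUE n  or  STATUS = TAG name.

STATUS = VALUE -39100

c1: issue MUL r3<-Mul1 | r0:5,r1:7,r2:5,r3:Mul1
c2: issue MUL r1<-Mul2 | r0:5,r1:Mul2,r2:5,r3:Mul1
c3: issue ADD r3<-Add1 | r0:5,r1:Mul2,r2:5,r3:Add1
c4: issue ADD r0<-Add2 | r0:Add2,r1:Mul2,r2:5,r3:Add1
c5: stall | r0:Add2,r1:Mul2,r2:5,r3:Add1
c6: CDB Mul1=25; stall | r0:Add2,r1:Mul2,r2:5,r3:Add1
c7: CDB Add2=10; issue ADD r1<-Add2 | r0:10,r1:Add2,r2:5,r3:Add1
c8: stall | r0:10,r1:Add2,r2:5,r3:Add1
c9: CDB Add1=50; issue ADD r2<-Add1 | r0:10,r1:Add2,r2:Add1,r3:50
c10: stall | r0:10,r1:Add2,r2:Add1,r3:50
c11: CDB Mul2=175; stall | r0:10,r1:Add2,r2:Add1,r3:50
c12: stall | r0:10,r1:Add2,r2:Add1,r3:50
c13: stall | r0:10,r1:Add2,r2:Add1,r3:50
c14: CDB Add2=180; issue SUB r0<-Add2 | r0:Add2,r1:180,r2:Add1,r3:50
c15: issue MUL r0<-Mul1 | r0:Mul1,r1:180,r2:Add1,r3:50
c16: - | r0:Mul1,r1:180,r2:Add1,r3:50
c17: CDB Add1=230 | r0:Mul1,r1:180,r2:230,r3:50
c18: CDB Add2=-170 | r0:Mul1,r1:180,r2:230,r3:50
c19: - | r0:Mul1,r1:180,r2:230,r3:50
c20: - | r0:Mul1,r1:180,r2:230,r3:50
c21: - | r0:Mul1,r1:180,r2:230,r3:50
c22: - | r0:Mul1,r1:180,r2:230,r3:50
c23: CDB Mul1=-39100 | r0:-39100,r1:180,r2:230,r3:50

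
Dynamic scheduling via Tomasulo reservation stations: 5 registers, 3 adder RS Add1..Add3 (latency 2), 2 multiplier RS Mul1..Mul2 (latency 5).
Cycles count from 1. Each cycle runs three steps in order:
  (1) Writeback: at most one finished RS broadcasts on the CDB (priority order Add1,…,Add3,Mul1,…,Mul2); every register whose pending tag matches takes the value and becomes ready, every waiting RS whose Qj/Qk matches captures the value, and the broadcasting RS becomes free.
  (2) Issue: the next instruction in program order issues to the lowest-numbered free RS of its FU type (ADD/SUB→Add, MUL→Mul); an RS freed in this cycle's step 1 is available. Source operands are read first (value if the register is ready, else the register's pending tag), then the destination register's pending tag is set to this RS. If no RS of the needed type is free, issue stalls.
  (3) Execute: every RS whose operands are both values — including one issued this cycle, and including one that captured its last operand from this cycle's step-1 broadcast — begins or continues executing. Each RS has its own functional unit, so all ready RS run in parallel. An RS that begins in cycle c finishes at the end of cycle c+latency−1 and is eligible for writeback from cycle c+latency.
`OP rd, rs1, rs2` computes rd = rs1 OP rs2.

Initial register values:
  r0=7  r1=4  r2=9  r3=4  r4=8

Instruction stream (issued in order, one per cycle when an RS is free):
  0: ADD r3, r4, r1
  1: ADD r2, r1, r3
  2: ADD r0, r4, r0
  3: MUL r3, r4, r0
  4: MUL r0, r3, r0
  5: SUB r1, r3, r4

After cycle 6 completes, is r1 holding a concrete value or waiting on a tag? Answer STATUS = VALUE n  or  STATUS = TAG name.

cycle 1: issue ADD r3<-Add1 // r0:7,r1:4,r2:9,r3:Add1,r4:8
cycle 2: issue ADD r2<-Add2 // r0:7,r1:4,r2:Add2,r3:Add1,r4:8
cycle 3: CDB Add1=12; issue ADD r0<-Add1 // r0:Add1,r1:4,r2:Add2,r3:12,r4:8
cycle 4: issue MUL r3<-Mul1 // r0:Add1,r1:4,r2:Add2,r3:Mul1,r4:8
cycle 5: CDB Add1=15; issue MUL r0<-Mul2 // r0:Mul2,r1:4,r2:Add2,r3:Mul1,r4:8
cycle 6: CDB Add2=16; issue SUB r1<-Add1 // r0:Mul2,r1:Add1,r2:16,r3:Mul1,r4:8

STATUS = TAG Add1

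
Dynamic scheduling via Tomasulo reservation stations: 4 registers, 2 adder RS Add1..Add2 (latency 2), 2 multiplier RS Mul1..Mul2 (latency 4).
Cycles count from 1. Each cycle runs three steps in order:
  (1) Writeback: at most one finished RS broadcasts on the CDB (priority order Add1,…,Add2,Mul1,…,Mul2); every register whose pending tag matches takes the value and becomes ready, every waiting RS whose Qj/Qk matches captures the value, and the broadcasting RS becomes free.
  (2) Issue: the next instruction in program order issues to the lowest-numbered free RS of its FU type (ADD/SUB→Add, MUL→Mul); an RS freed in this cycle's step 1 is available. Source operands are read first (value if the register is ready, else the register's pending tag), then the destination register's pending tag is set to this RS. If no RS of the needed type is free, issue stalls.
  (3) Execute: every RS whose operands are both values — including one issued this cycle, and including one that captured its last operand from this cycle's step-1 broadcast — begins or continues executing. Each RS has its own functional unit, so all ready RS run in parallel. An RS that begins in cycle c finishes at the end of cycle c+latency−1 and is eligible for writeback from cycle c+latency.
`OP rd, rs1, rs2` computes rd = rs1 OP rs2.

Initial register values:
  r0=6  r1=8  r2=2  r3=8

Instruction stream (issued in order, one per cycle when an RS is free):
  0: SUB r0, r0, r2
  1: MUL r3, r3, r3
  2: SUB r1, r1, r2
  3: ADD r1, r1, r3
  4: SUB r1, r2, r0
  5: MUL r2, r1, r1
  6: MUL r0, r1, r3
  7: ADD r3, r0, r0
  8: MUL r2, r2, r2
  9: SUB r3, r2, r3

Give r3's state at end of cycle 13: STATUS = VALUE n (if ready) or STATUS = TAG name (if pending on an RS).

  c1: issue SUB r0<-Add1  regs: r0:Add1,r1:8,r2:2,r3:8
  c2: issue MUL r3<-Mul1  regs: r0:Add1,r1:8,r2:2,r3:Mul1
  c3: CDB Add1=4; issue SUB r1<-Add1  regs: r0:4,r1:Add1,r2:2,r3:Mul1
  c4: issue ADD r1<-Add2  regs: r0:4,r1:Add2,r2:2,r3:Mul1
  c5: CDB Add1=6; issue SUB r1<-Add1  regs: r0:4,r1:Add1,r2:2,r3:Mul1
  c6: CDB Mul1=64; issue MUL r2<-Mul1  regs: r0:4,r1:Add1,r2:Mul1,r3:64
  c7: CDB Add1=-2; issue MUL r0<-Mul2  regs: r0:Mul2,r1:-2,r2:Mul1,r3:64
  c8: CDB Add2=70; issue ADD r3<-Add1  regs: r0:Mul2,r1:-2,r2:Mul1,r3:Add1
  c9: stall  regs: r0:Mul2,r1:-2,r2:Mul1,r3:Add1
  c10: stall  regs: r0:Mul2,r1:-2,r2:Mul1,r3:Add1
  c11: CDB Mul1=4; issue MUL r2<-Mul1  regs: r0:Mul2,r1:-2,r2:Mul1,r3:Add1
  c12: CDB Mul2=-128; issue SUB r3<-Add2  regs: r0:-128,r1:-2,r2:Mul1,r3:Add2
  c13: -  regs: r0:-128,r1:-2,r2:Mul1,r3:Add2

STATUS = TAG Add2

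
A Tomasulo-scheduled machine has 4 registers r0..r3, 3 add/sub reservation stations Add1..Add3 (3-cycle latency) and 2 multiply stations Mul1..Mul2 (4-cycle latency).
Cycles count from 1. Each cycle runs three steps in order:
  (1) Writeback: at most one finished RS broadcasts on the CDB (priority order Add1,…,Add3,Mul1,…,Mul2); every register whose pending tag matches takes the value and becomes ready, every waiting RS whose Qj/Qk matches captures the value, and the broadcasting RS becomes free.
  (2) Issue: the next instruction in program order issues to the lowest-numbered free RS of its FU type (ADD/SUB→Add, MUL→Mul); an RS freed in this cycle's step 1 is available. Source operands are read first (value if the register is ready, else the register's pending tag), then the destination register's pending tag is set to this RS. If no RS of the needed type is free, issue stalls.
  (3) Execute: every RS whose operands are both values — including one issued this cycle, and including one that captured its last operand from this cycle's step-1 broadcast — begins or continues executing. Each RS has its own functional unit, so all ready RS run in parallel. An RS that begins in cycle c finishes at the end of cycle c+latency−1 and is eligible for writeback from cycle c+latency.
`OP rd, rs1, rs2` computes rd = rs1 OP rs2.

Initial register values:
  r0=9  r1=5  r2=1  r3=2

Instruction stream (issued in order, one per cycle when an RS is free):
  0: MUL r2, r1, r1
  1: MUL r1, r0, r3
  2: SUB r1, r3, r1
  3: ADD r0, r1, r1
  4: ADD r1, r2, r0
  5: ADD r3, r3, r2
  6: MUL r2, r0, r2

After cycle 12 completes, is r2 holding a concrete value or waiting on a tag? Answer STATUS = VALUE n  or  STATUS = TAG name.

c1: issue MUL r2<-Mul1 | r0:9,r1:5,r2:Mul1,r3:2
c2: issue MUL r1<-Mul2 | r0:9,r1:Mul2,r2:Mul1,r3:2
c3: issue SUB r1<-Add1 | r0:9,r1:Add1,r2:Mul1,r3:2
c4: issue ADD r0<-Add2 | r0:Add2,r1:Add1,r2:Mul1,r3:2
c5: CDB Mul1=25; issue ADD r1<-Add3 | r0:Add2,r1:Add3,r2:25,r3:2
c6: CDB Mul2=18; stall | r0:Add2,r1:Add3,r2:25,r3:2
c7: stall | r0:Add2,r1:Add3,r2:25,r3:2
c8: stall | r0:Add2,r1:Add3,r2:25,r3:2
c9: CDB Add1=-16; issue ADD r3<-Add1 | r0:Add2,r1:Add3,r2:25,r3:Add1
c10: issue MUL r2<-Mul1 | r0:Add2,r1:Add3,r2:Mul1,r3:Add1
c11: - | r0:Add2,r1:Add3,r2:Mul1,r3:Add1
c12: CDB Add1=27 | r0:Add2,r1:Add3,r2:Mul1,r3:27

STATUS = TAG Mul1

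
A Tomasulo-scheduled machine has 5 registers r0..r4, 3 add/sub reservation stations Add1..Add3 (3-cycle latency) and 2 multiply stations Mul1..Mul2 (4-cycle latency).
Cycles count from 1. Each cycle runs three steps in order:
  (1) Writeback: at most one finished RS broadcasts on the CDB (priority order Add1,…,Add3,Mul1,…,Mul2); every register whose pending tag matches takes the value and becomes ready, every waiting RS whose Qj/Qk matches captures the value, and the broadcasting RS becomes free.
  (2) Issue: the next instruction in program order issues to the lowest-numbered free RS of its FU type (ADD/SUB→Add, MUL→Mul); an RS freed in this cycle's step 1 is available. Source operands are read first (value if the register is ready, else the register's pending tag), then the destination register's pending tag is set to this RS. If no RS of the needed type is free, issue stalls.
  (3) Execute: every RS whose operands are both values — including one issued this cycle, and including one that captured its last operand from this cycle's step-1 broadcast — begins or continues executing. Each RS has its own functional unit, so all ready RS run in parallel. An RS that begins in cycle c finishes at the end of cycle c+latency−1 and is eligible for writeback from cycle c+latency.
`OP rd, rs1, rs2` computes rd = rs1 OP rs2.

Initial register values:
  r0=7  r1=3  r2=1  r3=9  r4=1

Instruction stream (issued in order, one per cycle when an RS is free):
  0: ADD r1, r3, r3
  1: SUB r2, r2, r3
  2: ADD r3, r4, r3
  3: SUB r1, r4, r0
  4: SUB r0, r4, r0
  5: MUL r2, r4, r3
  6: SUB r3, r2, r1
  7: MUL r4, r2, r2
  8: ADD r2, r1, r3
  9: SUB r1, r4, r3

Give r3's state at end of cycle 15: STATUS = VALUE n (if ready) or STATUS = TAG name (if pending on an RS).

c1: issue ADD r1<-Add1 | r0:7,r1:Add1,r2:1,r3:9,r4:1
c2: issue SUB r2<-Add2 | r0:7,r1:Add1,r2:Add2,r3:9,r4:1
c3: issue ADD r3<-Add3 | r0:7,r1:Add1,r2:Add2,r3:Add3,r4:1
c4: CDB Add1=18; issue SUB r1<-Add1 | r0:7,r1:Add1,r2:Add2,r3:Add3,r4:1
c5: CDB Add2=-8; issue SUB r0<-Add2 | r0:Add2,r1:Add1,r2:-8,r3:Add3,r4:1
c6: CDB Add3=10; issue MUL r2<-Mul1 | r0:Add2,r1:Add1,r2:Mul1,r3:10,r4:1
c7: CDB Add1=-6; issue SUB r3<-Add1 | r0:Add2,r1:-6,r2:Mul1,r3:Add1,r4:1
c8: CDB Add2=-6; issue MUL r4<-Mul2 | r0:-6,r1:-6,r2:Mul1,r3:Add1,r4:Mul2
c9: issue ADD r2<-Add2 | r0:-6,r1:-6,r2:Add2,r3:Add1,r4:Mul2
c10: CDB Mul1=10; issue SUB r1<-Add3 | r0:-6,r1:Add3,r2:Add2,r3:Add1,r4:Mul2
c11: - | r0:-6,r1:Add3,r2:Add2,r3:Add1,r4:Mul2
c12: - | r0:-6,r1:Add3,r2:Add2,r3:Add1,r4:Mul2
c13: CDB Add1=16 | r0:-6,r1:Add3,r2:Add2,r3:16,r4:Mul2
c14: CDB Mul2=100 | r0:-6,r1:Add3,r2:Add2,r3:16,r4:100
c15: - | r0:-6,r1:Add3,r2:Add2,r3:16,r4:100

STATUS = VALUE 16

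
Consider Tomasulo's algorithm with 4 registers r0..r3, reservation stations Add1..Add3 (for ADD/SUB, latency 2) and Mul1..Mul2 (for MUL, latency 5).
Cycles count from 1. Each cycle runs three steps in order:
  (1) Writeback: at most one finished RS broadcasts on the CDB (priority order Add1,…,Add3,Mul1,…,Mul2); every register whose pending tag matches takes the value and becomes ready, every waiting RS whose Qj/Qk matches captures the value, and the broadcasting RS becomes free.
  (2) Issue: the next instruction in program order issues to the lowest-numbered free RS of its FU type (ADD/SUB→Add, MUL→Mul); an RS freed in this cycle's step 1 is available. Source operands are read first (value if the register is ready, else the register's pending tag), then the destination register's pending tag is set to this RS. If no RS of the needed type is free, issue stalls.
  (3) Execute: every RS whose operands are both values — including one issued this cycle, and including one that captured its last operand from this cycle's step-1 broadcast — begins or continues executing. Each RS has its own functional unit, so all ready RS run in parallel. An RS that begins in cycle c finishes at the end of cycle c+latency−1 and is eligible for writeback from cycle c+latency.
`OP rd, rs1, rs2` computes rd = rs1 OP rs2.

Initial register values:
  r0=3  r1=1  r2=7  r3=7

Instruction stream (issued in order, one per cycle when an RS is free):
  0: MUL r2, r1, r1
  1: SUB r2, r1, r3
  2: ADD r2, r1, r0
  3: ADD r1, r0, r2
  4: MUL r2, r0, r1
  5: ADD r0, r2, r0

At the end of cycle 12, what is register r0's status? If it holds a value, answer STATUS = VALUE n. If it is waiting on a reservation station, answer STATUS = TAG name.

cycle 1: issue MUL r2<-Mul1 // r0:3,r1:1,r2:Mul1,r3:7
cycle 2: issue SUB r2<-Add1 // r0:3,r1:1,r2:Add1,r3:7
cycle 3: issue ADD r2<-Add2 // r0:3,r1:1,r2:Add2,r3:7
cycle 4: CDB Add1=-6; issue ADD r1<-Add1 // r0:3,r1:Add1,r2:Add2,r3:7
cycle 5: CDB Add2=4; issue MUL r2<-Mul2 // r0:3,r1:Add1,r2:Mul2,r3:7
cycle 6: CDB Mul1=1; issue ADD r0<-Add2 // r0:Add2,r1:Add1,r2:Mul2,r3:7
cycle 7: CDB Add1=7 // r0:Add2,r1:7,r2:Mul2,r3:7
cycle 8: - // r0:Add2,r1:7,r2:Mul2,r3:7
cycle 9: - // r0:Add2,r1:7,r2:Mul2,r3:7
cycle 10: - // r0:Add2,r1:7,r2:Mul2,r3:7
cycle 11: - // r0:Add2,r1:7,r2:Mul2,r3:7
cycle 12: CDB Mul2=21 // r0:Add2,r1:7,r2:21,r3:7

STATUS = TAG Add2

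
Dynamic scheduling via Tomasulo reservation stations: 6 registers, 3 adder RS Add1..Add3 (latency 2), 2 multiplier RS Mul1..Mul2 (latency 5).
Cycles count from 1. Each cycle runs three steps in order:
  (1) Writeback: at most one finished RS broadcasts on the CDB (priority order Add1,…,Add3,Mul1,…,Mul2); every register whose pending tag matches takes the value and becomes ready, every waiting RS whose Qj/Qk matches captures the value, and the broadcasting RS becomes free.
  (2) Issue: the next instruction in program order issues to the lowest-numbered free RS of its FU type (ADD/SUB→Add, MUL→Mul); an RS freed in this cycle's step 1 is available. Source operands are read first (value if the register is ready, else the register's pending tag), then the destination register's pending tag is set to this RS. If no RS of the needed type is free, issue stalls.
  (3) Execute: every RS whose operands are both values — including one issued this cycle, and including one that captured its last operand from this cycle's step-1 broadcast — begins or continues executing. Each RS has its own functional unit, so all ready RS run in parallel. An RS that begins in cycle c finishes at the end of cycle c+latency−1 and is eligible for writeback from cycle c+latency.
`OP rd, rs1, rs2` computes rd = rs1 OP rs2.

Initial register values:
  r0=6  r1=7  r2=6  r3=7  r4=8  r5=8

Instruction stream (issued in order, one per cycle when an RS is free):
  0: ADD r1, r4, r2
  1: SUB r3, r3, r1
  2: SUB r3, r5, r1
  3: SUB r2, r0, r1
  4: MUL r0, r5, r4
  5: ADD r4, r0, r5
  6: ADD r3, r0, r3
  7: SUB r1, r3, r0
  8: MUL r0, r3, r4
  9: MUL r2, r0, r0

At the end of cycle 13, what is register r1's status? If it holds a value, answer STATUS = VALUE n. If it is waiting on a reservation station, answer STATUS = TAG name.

c1: issue ADD r1<-Add1 | r0:6,r1:Add1,r2:6,r3:7,r4:8,r5:8
c2: issue SUB r3<-Add2 | r0:6,r1:Add1,r2:6,r3:Add2,r4:8,r5:8
c3: CDB Add1=14; issue SUB r3<-Add1 | r0:6,r1:14,r2:6,r3:Add1,r4:8,r5:8
c4: issue SUB r2<-Add3 | r0:6,r1:14,r2:Add3,r3:Add1,r4:8,r5:8
c5: CDB Add1=-6; issue MUL r0<-Mul1 | r0:Mul1,r1:14,r2:Add3,r3:-6,r4:8,r5:8
c6: CDB Add2=-7; issue ADD r4<-Add1 | r0:Mul1,r1:14,r2:Add3,r3:-6,r4:Add1,r5:8
c7: CDB Add3=-8; issue ADD r3<-Add2 | r0:Mul1,r1:14,r2:-8,r3:Add2,r4:Add1,r5:8
c8: issue SUB r1<-Add3 | r0:Mul1,r1:Add3,r2:-8,r3:Add2,r4:Add1,r5:8
c9: issue MUL r0<-Mul2 | r0:Mul2,r1:Add3,r2:-8,r3:Add2,r4:Add1,r5:8
c10: CDB Mul1=64; issue MUL r2<-Mul1 | r0:Mul2,r1:Add3,r2:Mul1,r3:Add2,r4:Add1,r5:8
c11: - | r0:Mul2,r1:Add3,r2:Mul1,r3:Add2,r4:Add1,r5:8
c12: CDB Add1=72 | r0:Mul2,r1:Add3,r2:Mul1,r3:Add2,r4:72,r5:8
c13: CDB Add2=58 | r0:Mul2,r1:Add3,r2:Mul1,r3:58,r4:72,r5:8

STATUS = TAG Add3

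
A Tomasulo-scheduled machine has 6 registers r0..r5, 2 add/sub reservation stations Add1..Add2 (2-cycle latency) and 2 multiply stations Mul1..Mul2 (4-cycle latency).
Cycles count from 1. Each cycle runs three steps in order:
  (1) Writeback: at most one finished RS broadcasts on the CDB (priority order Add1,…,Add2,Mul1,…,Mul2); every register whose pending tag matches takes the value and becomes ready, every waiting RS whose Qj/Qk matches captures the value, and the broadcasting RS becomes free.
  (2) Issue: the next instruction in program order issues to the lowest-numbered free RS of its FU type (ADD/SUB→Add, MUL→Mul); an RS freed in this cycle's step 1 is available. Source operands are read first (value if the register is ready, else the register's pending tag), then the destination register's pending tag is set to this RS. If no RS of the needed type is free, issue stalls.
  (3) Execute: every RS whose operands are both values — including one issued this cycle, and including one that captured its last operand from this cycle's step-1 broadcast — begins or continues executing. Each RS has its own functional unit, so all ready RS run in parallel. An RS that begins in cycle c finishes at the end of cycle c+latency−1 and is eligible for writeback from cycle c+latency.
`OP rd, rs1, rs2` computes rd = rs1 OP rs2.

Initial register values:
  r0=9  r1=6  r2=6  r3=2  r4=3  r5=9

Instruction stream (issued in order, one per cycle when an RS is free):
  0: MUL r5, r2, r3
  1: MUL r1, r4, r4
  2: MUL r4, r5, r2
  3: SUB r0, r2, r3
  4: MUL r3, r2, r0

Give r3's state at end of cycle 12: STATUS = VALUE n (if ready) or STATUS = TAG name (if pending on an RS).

STATUS = VALUE 24

  c1: issue MUL r5<-Mul1  regs: r0:9,r1:6,r2:6,r3:2,r4:3,r5:Mul1
  c2: issue MUL r1<-Mul2  regs: r0:9,r1:Mul2,r2:6,r3:2,r4:3,r5:Mul1
  c3: stall  regs: r0:9,r1:Mul2,r2:6,r3:2,r4:3,r5:Mul1
  c4: stall  regs: r0:9,r1:Mul2,r2:6,r3:2,r4:3,r5:Mul1
  c5: CDB Mul1=12; issue MUL r4<-Mul1  regs: r0:9,r1:Mul2,r2:6,r3:2,r4:Mul1,r5:12
  c6: CDB Mul2=9; issue SUB r0<-Add1  regs: r0:Add1,r1:9,r2:6,r3:2,r4:Mul1,r5:12
  c7: issue MUL r3<-Mul2  regs: r0:Add1,r1:9,r2:6,r3:Mul2,r4:Mul1,r5:12
  c8: CDB Add1=4  regs: r0:4,r1:9,r2:6,r3:Mul2,r4:Mul1,r5:12
  c9: CDB Mul1=72  regs: r0:4,r1:9,r2:6,r3:Mul2,r4:72,r5:12
  c10: -  regs: r0:4,r1:9,r2:6,r3:Mul2,r4:72,r5:12
  c11: -  regs: r0:4,r1:9,r2:6,r3:Mul2,r4:72,r5:12
  c12: CDB Mul2=24  regs: r0:4,r1:9,r2:6,r3:24,r4:72,r5:12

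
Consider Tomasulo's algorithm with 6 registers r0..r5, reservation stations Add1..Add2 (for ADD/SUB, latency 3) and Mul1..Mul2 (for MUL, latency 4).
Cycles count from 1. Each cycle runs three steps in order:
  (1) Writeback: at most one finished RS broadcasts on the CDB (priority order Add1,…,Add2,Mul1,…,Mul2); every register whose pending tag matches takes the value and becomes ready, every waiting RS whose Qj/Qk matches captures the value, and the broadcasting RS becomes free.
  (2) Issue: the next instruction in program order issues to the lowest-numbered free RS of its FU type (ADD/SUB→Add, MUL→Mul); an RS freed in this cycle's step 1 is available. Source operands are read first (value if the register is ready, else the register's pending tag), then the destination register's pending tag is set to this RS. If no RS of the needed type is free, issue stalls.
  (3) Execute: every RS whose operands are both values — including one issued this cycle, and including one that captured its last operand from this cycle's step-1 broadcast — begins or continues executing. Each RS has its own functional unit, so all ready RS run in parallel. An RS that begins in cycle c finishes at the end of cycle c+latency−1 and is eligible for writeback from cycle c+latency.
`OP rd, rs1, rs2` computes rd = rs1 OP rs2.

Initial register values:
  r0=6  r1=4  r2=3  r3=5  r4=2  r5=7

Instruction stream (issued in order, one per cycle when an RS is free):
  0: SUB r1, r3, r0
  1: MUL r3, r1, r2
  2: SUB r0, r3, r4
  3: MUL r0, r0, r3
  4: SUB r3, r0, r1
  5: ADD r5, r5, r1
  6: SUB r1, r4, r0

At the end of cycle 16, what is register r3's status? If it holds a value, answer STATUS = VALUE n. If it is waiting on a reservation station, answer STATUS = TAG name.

c1: issue SUB r1<-Add1 | r0:6,r1:Add1,r2:3,r3:5,r4:2,r5:7
c2: issue MUL r3<-Mul1 | r0:6,r1:Add1,r2:3,r3:Mul1,r4:2,r5:7
c3: issue SUB r0<-Add2 | r0:Add2,r1:Add1,r2:3,r3:Mul1,r4:2,r5:7
c4: CDB Add1=-1; issue MUL r0<-Mul2 | r0:Mul2,r1:-1,r2:3,r3:Mul1,r4:2,r5:7
c5: issue SUB r3<-Add1 | r0:Mul2,r1:-1,r2:3,r3:Add1,r4:2,r5:7
c6: stall | r0:Mul2,r1:-1,r2:3,r3:Add1,r4:2,r5:7
c7: stall | r0:Mul2,r1:-1,r2:3,r3:Add1,r4:2,r5:7
c8: CDB Mul1=-3; stall | r0:Mul2,r1:-1,r2:3,r3:Add1,r4:2,r5:7
c9: stall | r0:Mul2,r1:-1,r2:3,r3:Add1,r4:2,r5:7
c10: stall | r0:Mul2,r1:-1,r2:3,r3:Add1,r4:2,r5:7
c11: CDB Add2=-5; issue ADD r5<-Add2 | r0:Mul2,r1:-1,r2:3,r3:Add1,r4:2,r5:Add2
c12: stall | r0:Mul2,r1:-1,r2:3,r3:Add1,r4:2,r5:Add2
c13: stall | r0:Mul2,r1:-1,r2:3,r3:Add1,r4:2,r5:Add2
c14: CDB Add2=6; issue SUB r1<-Add2 | r0:Mul2,r1:Add2,r2:3,r3:Add1,r4:2,r5:6
c15: CDB Mul2=15 | r0:15,r1:Add2,r2:3,r3:Add1,r4:2,r5:6
c16: - | r0:15,r1:Add2,r2:3,r3:Add1,r4:2,r5:6

STATUS = TAG Add1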